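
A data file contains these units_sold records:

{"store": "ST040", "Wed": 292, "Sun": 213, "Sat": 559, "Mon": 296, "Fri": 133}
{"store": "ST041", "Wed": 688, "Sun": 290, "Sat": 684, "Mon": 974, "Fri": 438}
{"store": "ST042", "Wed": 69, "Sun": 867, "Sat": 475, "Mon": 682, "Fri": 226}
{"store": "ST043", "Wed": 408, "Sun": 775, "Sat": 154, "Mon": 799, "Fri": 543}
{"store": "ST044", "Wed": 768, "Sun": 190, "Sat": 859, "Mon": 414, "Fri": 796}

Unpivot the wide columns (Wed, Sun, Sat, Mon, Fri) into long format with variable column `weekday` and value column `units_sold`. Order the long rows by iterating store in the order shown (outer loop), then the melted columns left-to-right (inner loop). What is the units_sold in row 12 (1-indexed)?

867

25 rows total (5 × 5). Row 12: index ⌊(12-1)/5⌋ = 2 into store → ST042; (12-1) mod 5 = 1 into the melted columns → Sun.
So row 12 is (ST042, Sun, 867); units_sold = 867.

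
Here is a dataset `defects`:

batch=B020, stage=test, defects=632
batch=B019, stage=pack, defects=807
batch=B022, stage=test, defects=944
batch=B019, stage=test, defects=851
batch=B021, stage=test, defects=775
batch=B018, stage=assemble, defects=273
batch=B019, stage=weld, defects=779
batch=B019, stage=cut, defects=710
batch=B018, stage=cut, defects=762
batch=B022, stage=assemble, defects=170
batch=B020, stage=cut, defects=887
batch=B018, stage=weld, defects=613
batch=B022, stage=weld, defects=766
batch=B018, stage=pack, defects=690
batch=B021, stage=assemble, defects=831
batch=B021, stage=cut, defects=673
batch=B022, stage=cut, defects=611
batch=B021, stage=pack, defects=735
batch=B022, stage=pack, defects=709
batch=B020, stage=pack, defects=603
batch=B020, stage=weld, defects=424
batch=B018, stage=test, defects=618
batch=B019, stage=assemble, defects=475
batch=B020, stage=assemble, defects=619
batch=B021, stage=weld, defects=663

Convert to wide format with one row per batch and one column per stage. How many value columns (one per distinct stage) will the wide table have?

5 distinct stage values: assemble, pack, cut, weld, test.

5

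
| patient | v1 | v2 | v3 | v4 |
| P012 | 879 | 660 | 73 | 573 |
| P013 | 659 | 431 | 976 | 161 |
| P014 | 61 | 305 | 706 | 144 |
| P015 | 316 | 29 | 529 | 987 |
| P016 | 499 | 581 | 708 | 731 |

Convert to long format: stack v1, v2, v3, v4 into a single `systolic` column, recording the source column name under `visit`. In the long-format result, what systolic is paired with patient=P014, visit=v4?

Unpivoting turns each (patient, wide-column) pair into one long row.
The wide cell at row P014, column v4 holds 144, so the long row (P014, v4) has systolic=144.

144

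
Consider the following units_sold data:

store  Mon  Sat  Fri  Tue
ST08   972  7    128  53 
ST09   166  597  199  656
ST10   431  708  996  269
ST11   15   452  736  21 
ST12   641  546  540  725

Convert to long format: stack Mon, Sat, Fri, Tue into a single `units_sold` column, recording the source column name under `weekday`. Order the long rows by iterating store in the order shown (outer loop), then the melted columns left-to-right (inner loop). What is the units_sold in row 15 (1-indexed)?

736

20 rows total (5 × 4). Row 15: index ⌊(15-1)/4⌋ = 3 into store → ST11; (15-1) mod 4 = 2 into the melted columns → Fri.
So row 15 is (ST11, Fri, 736); units_sold = 736.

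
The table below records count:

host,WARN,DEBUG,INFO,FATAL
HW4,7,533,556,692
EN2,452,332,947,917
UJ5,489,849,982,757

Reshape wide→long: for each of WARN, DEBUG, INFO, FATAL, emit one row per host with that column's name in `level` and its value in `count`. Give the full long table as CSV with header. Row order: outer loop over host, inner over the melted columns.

Each (host, column) pair becomes one row: 3 × 4 = 12 rows.
For example, (HW4, WARN) → count=7.

host,level,count
HW4,WARN,7
HW4,DEBUG,533
HW4,INFO,556
HW4,FATAL,692
EN2,WARN,452
EN2,DEBUG,332
EN2,INFO,947
EN2,FATAL,917
UJ5,WARN,489
UJ5,DEBUG,849
UJ5,INFO,982
UJ5,FATAL,757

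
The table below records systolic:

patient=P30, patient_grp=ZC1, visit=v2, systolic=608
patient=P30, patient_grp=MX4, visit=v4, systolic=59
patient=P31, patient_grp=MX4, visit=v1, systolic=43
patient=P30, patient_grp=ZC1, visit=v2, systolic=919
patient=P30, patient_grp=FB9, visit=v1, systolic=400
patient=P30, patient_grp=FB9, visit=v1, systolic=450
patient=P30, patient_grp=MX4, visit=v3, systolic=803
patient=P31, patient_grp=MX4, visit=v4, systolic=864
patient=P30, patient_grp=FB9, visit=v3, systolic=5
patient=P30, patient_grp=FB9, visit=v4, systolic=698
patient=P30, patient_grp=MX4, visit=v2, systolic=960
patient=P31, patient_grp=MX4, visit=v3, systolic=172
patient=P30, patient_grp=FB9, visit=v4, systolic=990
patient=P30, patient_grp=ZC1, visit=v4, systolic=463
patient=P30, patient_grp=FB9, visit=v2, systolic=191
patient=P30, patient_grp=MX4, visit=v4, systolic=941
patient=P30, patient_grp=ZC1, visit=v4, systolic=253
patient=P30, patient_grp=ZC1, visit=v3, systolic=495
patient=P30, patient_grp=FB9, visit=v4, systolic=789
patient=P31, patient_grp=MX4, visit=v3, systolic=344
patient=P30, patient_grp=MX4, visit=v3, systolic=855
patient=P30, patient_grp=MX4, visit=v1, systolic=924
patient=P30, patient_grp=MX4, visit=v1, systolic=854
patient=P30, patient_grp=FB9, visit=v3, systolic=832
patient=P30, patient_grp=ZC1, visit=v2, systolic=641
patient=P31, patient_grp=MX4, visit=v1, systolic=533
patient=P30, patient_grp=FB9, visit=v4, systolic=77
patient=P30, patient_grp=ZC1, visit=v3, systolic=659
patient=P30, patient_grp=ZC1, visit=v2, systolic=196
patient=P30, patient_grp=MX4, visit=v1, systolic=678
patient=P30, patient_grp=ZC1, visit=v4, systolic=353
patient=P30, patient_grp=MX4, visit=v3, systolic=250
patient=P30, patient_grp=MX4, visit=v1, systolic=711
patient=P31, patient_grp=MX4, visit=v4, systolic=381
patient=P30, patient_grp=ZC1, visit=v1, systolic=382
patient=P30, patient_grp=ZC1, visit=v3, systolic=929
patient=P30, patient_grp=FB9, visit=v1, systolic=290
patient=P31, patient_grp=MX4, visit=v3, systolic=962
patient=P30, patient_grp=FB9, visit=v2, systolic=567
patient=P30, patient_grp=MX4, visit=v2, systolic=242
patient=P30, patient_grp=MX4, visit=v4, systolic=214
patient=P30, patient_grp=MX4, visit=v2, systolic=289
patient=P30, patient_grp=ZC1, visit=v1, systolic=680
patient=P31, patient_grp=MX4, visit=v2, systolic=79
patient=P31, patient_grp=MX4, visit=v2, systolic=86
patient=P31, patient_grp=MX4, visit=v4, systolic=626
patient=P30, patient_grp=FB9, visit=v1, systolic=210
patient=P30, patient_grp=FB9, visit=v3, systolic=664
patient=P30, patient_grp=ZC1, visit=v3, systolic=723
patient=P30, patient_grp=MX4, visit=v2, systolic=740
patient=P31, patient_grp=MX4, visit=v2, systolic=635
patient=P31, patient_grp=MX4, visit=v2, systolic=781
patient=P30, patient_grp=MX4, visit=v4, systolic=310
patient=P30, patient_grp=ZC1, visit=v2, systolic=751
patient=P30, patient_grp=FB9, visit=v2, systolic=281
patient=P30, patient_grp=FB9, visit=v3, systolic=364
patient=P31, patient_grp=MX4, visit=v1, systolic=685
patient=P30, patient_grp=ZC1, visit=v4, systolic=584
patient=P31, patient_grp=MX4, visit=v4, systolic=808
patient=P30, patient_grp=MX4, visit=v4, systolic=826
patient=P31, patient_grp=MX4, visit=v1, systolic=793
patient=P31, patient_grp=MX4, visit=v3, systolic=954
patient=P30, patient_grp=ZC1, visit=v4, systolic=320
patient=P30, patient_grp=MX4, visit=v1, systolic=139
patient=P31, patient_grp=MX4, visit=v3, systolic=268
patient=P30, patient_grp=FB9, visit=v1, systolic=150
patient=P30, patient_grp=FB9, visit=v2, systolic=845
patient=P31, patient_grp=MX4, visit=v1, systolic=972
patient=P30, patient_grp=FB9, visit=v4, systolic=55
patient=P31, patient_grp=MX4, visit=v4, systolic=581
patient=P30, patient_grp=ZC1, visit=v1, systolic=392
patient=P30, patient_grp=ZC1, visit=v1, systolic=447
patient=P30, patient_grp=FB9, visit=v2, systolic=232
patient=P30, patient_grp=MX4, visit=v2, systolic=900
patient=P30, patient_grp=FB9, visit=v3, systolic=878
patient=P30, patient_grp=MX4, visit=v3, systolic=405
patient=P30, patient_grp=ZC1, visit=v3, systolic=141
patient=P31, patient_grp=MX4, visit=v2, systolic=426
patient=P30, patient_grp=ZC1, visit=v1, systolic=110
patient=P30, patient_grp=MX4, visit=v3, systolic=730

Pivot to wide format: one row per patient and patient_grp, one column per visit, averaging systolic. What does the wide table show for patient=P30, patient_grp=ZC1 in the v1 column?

402.20

Rows with patient=P30, patient_grp=ZC1 and visit=v1: systolic values are 382, 680, 392, 447, 110.
(382 + 680 + 392 + 447 + 110) / 5 = 402.20.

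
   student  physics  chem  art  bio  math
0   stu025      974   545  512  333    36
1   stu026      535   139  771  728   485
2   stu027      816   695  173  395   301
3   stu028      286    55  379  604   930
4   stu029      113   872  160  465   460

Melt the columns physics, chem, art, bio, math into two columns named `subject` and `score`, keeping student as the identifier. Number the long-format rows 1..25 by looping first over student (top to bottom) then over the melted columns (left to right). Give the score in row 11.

816

25 rows total (5 × 5). Row 11: index ⌊(11-1)/5⌋ = 2 into student → stu027; (11-1) mod 5 = 0 into the melted columns → physics.
So row 11 is (stu027, physics, 816); score = 816.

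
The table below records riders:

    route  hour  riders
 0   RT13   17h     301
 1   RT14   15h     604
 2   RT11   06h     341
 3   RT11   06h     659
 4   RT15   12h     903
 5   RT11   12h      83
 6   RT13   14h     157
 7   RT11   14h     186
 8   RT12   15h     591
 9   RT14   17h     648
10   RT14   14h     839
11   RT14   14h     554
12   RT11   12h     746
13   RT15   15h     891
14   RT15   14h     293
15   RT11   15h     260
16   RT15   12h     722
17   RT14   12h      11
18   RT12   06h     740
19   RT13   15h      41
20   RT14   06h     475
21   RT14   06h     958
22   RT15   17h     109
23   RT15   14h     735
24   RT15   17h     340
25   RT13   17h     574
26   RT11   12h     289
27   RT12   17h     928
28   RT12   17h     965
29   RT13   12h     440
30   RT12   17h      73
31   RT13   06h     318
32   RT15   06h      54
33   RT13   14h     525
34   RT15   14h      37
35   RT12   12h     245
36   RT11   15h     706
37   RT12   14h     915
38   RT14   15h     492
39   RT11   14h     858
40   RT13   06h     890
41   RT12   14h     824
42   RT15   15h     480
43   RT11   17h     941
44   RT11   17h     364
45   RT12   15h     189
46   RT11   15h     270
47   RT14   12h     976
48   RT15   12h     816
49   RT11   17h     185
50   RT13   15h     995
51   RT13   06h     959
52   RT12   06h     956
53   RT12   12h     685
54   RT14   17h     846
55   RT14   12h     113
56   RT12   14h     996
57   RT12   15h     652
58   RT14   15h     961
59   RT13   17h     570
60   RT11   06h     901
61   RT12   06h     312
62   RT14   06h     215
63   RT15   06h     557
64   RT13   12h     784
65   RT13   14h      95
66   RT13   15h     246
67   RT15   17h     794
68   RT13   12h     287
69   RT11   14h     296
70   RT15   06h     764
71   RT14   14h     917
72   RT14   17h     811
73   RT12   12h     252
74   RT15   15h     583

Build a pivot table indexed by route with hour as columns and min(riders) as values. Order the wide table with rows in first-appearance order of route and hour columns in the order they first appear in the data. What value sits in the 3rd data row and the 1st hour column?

With rows in first-appearance order of route, row 3 is route=RT11. hour columns in first-appearance order: 17h, 15h, 06h, 12h, 14h; column 1 is 17h.
Long rows with route=RT11, hour=17h: min(941, 364, 185) = 185.

185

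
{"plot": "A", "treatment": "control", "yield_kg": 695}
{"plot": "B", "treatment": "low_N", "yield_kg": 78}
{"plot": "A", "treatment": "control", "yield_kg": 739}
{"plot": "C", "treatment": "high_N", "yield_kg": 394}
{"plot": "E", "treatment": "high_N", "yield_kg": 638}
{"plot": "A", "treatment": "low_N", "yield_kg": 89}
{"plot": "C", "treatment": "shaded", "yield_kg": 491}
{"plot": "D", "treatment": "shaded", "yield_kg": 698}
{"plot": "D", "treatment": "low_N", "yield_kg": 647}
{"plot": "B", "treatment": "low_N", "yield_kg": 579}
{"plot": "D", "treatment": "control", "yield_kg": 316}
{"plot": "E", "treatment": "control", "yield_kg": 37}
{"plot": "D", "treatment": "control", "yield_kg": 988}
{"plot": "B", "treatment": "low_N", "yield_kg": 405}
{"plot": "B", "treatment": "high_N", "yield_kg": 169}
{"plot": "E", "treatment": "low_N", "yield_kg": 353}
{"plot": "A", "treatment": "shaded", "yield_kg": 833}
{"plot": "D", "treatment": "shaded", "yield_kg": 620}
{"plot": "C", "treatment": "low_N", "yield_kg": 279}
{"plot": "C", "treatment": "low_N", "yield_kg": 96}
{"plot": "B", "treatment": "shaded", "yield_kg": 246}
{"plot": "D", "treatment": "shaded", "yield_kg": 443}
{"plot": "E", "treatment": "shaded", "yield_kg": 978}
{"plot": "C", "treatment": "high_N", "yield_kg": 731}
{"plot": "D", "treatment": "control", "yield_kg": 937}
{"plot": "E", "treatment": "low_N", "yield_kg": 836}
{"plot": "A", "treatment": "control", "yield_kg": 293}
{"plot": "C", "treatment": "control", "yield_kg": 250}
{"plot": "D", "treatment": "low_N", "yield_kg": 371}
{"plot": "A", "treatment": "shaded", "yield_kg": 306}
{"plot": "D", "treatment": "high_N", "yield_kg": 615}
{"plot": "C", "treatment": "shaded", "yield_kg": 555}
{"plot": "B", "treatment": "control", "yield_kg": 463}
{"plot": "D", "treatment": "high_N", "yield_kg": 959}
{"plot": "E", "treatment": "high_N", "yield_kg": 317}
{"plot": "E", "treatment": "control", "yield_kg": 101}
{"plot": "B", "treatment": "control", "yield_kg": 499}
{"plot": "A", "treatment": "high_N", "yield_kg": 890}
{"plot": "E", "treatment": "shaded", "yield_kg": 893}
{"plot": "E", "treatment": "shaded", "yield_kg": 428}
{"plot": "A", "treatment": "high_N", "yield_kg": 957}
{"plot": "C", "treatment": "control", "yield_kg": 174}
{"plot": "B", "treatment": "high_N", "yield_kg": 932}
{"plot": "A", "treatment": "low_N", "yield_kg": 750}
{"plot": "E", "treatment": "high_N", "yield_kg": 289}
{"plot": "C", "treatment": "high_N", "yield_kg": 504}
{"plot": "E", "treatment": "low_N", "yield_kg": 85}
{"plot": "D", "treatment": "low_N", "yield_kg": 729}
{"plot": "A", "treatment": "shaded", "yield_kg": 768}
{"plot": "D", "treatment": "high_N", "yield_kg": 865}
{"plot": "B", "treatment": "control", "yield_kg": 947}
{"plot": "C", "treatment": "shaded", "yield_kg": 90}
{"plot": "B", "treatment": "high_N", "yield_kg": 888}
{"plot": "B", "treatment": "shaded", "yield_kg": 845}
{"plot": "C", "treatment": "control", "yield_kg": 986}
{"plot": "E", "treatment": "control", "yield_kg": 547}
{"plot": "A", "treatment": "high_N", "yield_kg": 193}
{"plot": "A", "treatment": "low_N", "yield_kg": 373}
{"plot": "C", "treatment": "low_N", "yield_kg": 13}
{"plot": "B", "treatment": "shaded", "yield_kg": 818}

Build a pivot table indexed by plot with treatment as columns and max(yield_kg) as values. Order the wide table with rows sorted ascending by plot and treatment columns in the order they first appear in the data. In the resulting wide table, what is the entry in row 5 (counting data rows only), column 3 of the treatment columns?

With rows sorted ascending by plot, row 5 is plot=E. treatment columns in first-appearance order: control, low_N, high_N, shaded; column 3 is high_N.
Long rows with plot=E, treatment=high_N: max(638, 317, 289) = 638.

638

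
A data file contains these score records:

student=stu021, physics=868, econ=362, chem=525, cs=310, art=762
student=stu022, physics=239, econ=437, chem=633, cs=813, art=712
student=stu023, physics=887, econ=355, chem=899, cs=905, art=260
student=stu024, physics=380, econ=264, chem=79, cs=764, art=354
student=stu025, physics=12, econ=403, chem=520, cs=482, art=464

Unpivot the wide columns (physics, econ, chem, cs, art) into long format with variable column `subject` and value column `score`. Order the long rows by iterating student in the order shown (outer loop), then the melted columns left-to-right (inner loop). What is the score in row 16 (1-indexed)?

25 rows total (5 × 5). Row 16: index ⌊(16-1)/5⌋ = 3 into student → stu024; (16-1) mod 5 = 0 into the melted columns → physics.
So row 16 is (stu024, physics, 380); score = 380.

380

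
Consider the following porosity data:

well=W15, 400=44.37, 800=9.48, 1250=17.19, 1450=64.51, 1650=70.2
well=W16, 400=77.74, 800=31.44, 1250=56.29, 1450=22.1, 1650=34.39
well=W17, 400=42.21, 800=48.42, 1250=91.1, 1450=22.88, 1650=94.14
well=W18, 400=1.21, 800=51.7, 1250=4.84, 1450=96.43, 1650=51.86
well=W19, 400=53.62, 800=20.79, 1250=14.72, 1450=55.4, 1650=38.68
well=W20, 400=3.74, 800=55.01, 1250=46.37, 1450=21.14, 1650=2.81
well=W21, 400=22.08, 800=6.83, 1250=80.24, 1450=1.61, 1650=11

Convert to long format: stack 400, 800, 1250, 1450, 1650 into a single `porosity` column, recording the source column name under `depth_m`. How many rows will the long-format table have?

7 well values × 5 melted columns = 35 rows.

35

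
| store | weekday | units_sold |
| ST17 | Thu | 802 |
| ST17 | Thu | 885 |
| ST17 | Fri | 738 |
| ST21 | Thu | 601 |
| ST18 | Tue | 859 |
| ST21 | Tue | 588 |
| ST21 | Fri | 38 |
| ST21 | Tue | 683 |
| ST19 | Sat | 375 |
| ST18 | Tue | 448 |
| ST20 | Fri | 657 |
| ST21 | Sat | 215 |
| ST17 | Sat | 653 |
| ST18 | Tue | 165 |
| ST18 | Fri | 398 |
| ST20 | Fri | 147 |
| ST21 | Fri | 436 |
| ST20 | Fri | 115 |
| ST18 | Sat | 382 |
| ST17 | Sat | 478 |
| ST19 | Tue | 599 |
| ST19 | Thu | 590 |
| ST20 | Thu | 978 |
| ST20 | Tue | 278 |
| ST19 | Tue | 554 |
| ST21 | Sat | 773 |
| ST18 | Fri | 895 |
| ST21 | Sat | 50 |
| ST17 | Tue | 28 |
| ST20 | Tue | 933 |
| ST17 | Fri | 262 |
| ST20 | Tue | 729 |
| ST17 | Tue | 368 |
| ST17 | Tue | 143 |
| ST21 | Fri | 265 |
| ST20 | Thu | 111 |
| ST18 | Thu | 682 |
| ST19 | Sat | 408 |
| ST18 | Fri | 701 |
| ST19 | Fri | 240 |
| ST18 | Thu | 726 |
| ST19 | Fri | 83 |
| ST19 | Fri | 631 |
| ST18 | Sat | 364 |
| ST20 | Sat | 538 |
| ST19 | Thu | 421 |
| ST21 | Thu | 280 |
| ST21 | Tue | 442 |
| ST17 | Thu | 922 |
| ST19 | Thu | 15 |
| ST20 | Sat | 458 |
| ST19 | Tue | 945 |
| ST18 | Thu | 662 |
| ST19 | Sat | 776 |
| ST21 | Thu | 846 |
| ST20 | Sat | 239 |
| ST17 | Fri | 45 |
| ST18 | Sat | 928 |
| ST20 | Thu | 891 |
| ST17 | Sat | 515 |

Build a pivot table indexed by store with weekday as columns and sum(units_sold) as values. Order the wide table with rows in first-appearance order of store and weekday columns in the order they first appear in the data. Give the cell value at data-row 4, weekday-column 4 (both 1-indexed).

With rows in first-appearance order of store, row 4 is store=ST19. weekday columns in first-appearance order: Thu, Fri, Tue, Sat; column 4 is Sat.
Long rows with store=ST19, weekday=Sat: 375 + 408 + 776 = 1559.

1559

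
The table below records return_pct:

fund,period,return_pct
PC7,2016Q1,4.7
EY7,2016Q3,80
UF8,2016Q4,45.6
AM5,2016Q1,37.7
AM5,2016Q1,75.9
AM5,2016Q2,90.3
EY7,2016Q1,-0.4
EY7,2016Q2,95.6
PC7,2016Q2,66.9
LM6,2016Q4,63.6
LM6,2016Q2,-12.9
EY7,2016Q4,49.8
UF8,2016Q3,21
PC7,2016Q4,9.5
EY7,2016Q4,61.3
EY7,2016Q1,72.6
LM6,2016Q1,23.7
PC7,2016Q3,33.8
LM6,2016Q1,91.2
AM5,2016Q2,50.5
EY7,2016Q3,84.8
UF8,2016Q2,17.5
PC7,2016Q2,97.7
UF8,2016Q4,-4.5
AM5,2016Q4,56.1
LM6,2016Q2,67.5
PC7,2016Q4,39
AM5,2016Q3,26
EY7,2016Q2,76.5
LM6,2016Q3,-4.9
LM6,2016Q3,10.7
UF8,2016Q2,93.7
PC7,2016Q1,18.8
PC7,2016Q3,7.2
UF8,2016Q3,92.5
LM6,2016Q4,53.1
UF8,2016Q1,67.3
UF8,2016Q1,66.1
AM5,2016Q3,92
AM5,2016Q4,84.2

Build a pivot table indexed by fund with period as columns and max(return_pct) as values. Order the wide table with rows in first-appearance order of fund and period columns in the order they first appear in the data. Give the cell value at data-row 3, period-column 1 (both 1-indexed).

67.3

With rows in first-appearance order of fund, row 3 is fund=UF8. period columns in first-appearance order: 2016Q1, 2016Q3, 2016Q4, 2016Q2; column 1 is 2016Q1.
Long rows with fund=UF8, period=2016Q1: max(67.3, 66.1) = 67.3.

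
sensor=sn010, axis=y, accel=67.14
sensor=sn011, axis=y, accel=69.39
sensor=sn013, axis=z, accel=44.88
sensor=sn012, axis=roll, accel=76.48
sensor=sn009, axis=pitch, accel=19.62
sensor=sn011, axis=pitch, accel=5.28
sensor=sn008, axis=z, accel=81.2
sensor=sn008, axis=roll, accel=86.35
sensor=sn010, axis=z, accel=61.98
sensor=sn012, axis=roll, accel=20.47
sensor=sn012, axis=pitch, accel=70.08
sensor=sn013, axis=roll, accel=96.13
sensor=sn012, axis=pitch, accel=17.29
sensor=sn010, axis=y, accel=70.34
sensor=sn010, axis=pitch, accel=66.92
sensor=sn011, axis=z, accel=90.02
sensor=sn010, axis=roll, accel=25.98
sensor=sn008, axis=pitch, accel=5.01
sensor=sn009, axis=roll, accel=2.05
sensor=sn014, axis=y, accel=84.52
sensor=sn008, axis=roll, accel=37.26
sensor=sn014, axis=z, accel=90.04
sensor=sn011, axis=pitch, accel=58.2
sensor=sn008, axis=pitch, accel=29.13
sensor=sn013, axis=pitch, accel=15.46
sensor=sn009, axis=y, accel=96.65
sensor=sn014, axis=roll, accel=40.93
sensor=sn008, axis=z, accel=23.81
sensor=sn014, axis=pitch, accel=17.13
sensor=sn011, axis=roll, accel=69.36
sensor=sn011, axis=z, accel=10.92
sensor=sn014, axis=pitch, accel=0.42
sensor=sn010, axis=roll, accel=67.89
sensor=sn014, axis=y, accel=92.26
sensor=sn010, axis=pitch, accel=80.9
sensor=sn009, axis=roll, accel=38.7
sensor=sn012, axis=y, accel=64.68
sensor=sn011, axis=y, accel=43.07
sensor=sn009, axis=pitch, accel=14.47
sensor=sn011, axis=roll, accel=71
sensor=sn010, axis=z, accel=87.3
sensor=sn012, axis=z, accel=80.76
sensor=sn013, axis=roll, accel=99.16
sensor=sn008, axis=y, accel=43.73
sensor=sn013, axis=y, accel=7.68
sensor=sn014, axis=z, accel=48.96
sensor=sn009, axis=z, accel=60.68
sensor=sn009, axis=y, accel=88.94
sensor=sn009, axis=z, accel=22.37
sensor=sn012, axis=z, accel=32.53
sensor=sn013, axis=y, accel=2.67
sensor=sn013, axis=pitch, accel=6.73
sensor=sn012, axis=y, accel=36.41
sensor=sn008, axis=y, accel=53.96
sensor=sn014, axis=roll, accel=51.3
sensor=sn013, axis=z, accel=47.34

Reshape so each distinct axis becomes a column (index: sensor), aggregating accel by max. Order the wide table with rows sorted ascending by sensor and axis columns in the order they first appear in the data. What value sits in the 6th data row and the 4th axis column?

With rows sorted ascending by sensor, row 6 is sensor=sn013. axis columns in first-appearance order: y, z, roll, pitch; column 4 is pitch.
Long rows with sensor=sn013, axis=pitch: max(15.46, 6.73) = 15.46.

15.46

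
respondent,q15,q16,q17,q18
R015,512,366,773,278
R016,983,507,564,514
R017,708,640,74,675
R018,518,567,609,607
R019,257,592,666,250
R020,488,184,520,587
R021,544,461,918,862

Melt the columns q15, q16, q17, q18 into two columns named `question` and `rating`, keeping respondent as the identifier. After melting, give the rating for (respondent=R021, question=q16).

461

Unpivoting turns each (respondent, wide-column) pair into one long row.
The wide cell at row R021, column q16 holds 461, so the long row (R021, q16) has rating=461.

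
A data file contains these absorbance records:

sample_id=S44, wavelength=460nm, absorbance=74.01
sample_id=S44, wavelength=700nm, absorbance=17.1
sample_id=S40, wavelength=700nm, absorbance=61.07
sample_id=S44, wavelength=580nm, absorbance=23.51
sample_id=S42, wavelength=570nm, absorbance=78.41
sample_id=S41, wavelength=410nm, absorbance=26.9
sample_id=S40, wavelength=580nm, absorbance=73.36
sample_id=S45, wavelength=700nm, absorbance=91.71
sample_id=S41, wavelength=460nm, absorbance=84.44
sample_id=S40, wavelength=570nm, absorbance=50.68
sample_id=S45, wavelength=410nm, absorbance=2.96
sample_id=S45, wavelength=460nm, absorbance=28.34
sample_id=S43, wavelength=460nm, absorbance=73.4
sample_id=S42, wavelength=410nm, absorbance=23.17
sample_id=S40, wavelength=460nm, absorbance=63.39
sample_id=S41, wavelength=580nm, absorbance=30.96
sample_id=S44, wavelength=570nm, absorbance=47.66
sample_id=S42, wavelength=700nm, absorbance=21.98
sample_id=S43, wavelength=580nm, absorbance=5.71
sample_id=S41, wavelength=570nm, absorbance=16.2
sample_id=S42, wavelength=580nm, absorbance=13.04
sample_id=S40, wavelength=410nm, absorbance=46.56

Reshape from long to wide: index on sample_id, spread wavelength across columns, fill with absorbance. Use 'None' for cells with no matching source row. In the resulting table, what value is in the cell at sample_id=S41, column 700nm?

No long-format row has sample_id=S41 and wavelength=700nm, so the cell is None.

None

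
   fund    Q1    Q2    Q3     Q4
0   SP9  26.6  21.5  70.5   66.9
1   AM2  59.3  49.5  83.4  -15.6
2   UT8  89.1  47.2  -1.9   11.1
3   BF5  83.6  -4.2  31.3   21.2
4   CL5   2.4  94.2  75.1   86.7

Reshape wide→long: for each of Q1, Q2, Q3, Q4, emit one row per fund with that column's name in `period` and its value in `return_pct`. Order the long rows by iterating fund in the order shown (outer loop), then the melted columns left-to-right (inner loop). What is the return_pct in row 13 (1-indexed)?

20 rows total (5 × 4). Row 13: index ⌊(13-1)/4⌋ = 3 into fund → BF5; (13-1) mod 4 = 0 into the melted columns → Q1.
So row 13 is (BF5, Q1, 83.6); return_pct = 83.6.

83.6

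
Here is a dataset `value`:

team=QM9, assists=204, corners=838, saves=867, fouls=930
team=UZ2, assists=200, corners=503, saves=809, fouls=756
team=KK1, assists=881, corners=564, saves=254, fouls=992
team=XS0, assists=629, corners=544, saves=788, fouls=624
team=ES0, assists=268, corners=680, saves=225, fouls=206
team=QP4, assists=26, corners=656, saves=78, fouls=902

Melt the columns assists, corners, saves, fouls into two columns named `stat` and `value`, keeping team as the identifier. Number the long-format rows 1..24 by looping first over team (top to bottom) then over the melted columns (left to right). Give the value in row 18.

680

24 rows total (6 × 4). Row 18: index ⌊(18-1)/4⌋ = 4 into team → ES0; (18-1) mod 4 = 1 into the melted columns → corners.
So row 18 is (ES0, corners, 680); value = 680.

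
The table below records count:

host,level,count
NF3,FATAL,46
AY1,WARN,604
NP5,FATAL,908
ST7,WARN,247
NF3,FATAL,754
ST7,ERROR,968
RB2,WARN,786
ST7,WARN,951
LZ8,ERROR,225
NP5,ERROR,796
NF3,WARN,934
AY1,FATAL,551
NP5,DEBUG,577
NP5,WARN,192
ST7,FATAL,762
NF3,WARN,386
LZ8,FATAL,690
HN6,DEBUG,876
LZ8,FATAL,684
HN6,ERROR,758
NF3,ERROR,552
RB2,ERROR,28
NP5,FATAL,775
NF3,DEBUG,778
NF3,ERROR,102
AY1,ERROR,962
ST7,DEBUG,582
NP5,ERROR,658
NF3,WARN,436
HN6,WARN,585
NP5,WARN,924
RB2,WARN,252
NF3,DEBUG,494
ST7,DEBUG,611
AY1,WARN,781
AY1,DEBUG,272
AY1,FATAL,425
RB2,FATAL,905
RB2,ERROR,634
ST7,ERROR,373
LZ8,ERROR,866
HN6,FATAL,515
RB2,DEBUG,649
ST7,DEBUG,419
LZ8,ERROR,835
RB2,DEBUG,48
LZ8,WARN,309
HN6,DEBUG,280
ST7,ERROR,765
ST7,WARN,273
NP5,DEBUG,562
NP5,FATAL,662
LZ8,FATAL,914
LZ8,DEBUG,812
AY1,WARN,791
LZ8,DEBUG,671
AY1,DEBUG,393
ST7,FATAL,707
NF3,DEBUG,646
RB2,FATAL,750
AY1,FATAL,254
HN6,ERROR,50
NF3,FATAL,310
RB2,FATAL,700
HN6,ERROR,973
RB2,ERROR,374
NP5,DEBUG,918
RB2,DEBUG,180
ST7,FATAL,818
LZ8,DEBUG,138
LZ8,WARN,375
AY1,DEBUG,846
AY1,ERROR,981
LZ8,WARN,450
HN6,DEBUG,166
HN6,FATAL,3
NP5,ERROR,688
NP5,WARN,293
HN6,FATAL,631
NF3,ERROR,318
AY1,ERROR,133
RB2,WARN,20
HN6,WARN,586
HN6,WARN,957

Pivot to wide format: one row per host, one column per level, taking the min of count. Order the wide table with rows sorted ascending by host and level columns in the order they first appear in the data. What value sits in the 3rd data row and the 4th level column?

With rows sorted ascending by host, row 3 is host=LZ8. level columns in first-appearance order: FATAL, WARN, ERROR, DEBUG; column 4 is DEBUG.
Long rows with host=LZ8, level=DEBUG: min(812, 671, 138) = 138.

138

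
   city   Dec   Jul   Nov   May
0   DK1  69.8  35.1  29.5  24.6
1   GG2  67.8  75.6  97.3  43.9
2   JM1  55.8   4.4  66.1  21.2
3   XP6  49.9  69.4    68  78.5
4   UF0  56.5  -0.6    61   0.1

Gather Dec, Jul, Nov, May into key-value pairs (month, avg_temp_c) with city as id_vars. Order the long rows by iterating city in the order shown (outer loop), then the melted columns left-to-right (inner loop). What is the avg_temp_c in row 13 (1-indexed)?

49.9

20 rows total (5 × 4). Row 13: index ⌊(13-1)/4⌋ = 3 into city → XP6; (13-1) mod 4 = 0 into the melted columns → Dec.
So row 13 is (XP6, Dec, 49.9); avg_temp_c = 49.9.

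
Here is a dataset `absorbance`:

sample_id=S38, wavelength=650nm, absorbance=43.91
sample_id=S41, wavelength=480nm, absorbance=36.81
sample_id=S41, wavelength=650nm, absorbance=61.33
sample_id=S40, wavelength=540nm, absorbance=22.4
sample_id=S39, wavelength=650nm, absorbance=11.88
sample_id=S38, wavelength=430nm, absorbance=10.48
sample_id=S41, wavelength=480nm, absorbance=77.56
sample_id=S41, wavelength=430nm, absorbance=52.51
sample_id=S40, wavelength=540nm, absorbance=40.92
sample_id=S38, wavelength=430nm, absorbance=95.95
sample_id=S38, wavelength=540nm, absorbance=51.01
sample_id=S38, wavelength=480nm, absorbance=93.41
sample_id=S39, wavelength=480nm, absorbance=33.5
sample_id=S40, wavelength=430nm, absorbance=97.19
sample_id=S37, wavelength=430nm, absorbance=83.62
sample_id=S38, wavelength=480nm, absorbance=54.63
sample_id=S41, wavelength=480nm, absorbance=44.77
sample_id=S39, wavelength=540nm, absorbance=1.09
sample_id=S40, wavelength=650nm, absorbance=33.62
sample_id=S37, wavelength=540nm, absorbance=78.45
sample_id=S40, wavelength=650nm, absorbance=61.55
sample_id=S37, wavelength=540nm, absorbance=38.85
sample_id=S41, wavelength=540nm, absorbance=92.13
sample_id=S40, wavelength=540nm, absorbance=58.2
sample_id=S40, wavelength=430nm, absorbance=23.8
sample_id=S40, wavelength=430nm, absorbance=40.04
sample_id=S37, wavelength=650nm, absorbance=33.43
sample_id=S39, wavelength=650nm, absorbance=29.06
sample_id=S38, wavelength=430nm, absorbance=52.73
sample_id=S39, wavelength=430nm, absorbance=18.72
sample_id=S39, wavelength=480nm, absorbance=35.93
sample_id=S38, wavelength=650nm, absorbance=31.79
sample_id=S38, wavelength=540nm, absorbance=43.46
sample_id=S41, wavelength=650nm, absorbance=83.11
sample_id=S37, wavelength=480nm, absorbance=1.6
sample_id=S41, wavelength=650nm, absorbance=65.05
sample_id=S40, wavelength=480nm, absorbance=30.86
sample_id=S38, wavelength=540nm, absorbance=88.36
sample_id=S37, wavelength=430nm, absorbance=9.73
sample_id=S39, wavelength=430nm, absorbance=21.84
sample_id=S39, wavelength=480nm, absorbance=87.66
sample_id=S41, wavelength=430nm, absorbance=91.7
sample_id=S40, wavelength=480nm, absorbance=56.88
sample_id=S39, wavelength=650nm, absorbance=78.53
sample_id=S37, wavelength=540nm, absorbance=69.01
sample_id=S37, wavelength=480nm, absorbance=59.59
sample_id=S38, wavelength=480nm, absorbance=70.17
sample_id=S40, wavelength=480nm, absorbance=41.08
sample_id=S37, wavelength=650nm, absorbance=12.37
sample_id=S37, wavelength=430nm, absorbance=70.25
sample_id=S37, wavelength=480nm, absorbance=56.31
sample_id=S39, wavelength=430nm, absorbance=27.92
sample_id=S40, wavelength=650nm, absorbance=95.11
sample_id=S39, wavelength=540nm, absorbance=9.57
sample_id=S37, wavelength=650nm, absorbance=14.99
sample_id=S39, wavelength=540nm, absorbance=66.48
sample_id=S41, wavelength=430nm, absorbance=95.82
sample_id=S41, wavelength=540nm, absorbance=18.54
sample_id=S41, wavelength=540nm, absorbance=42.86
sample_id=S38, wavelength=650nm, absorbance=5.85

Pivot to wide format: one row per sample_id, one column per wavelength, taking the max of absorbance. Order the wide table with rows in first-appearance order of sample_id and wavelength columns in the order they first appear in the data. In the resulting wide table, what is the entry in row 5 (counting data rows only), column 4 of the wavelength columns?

With rows in first-appearance order of sample_id, row 5 is sample_id=S37. wavelength columns in first-appearance order: 650nm, 480nm, 540nm, 430nm; column 4 is 430nm.
Long rows with sample_id=S37, wavelength=430nm: max(83.62, 9.73, 70.25) = 83.62.

83.62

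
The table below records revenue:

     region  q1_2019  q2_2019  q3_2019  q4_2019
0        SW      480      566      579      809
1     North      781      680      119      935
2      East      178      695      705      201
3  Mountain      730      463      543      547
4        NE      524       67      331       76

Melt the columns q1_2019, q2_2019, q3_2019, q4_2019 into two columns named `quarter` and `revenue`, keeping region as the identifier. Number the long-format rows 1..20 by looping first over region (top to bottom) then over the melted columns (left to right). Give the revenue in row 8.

20 rows total (5 × 4). Row 8: index ⌊(8-1)/4⌋ = 1 into region → North; (8-1) mod 4 = 3 into the melted columns → q4_2019.
So row 8 is (North, q4_2019, 935); revenue = 935.

935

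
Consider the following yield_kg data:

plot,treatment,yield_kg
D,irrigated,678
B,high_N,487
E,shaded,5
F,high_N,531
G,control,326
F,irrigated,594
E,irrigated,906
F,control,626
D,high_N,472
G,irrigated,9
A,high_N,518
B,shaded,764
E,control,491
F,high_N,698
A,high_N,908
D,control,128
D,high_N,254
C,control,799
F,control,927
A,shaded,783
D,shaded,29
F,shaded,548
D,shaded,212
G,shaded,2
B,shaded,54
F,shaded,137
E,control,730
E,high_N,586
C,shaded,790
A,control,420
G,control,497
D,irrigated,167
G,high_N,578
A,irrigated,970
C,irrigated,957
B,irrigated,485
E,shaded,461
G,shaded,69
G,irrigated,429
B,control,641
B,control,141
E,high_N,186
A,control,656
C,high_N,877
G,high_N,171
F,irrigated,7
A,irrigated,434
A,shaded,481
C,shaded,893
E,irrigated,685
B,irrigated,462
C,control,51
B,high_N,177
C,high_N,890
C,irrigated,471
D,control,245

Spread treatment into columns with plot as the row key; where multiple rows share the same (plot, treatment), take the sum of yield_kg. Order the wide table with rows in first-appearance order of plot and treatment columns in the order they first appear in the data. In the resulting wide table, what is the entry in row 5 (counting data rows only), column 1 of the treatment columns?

With rows in first-appearance order of plot, row 5 is plot=G. treatment columns in first-appearance order: irrigated, high_N, shaded, control; column 1 is irrigated.
Long rows with plot=G, treatment=irrigated: 9 + 429 = 438.

438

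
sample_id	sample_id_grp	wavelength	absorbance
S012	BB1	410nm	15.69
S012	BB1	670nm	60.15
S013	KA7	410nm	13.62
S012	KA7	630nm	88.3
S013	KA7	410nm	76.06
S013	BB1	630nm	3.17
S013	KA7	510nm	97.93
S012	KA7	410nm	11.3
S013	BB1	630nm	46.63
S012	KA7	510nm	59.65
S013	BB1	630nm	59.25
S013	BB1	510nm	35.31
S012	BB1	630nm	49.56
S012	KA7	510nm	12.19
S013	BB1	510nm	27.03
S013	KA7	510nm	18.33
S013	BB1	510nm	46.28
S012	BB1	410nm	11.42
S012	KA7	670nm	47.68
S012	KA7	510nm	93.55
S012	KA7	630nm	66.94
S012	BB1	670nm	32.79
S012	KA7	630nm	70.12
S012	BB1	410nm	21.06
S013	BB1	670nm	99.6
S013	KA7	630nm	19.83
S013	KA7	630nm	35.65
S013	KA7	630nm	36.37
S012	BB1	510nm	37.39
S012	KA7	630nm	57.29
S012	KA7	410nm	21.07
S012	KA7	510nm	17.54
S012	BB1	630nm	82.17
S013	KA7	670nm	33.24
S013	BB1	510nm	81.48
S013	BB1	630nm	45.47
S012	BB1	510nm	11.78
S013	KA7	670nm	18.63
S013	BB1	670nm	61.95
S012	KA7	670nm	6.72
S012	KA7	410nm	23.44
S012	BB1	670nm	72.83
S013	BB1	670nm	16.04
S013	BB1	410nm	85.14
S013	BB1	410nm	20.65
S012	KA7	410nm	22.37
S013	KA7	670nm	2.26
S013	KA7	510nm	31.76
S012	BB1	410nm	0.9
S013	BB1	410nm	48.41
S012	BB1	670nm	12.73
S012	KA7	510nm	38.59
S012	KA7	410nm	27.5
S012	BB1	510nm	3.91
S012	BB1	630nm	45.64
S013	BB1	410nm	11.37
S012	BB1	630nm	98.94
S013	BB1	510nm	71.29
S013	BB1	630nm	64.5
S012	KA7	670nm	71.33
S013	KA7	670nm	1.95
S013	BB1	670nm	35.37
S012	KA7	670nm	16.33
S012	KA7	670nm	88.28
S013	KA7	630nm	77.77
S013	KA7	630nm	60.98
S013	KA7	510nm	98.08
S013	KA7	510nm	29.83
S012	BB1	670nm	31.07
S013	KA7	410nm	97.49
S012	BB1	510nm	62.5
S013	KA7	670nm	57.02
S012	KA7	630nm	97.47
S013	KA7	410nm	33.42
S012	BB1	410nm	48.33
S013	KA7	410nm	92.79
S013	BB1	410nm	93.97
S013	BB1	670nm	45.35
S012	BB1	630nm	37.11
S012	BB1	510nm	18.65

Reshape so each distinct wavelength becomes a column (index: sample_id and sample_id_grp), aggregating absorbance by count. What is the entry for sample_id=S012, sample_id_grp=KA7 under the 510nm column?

Rows with sample_id=S012, sample_id_grp=KA7 and wavelength=510nm: absorbance values are 59.65, 12.19, 93.55, 17.54, 38.59.
5 rows match — count = 5.

5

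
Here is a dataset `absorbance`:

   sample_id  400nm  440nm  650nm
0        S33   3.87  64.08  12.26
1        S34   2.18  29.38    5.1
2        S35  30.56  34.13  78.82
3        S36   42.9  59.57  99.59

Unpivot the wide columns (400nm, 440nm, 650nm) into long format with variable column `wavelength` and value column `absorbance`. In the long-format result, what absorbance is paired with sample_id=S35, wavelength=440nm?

Unpivoting turns each (sample_id, wide-column) pair into one long row.
The wide cell at row S35, column 440nm holds 34.13, so the long row (S35, 440nm) has absorbance=34.13.

34.13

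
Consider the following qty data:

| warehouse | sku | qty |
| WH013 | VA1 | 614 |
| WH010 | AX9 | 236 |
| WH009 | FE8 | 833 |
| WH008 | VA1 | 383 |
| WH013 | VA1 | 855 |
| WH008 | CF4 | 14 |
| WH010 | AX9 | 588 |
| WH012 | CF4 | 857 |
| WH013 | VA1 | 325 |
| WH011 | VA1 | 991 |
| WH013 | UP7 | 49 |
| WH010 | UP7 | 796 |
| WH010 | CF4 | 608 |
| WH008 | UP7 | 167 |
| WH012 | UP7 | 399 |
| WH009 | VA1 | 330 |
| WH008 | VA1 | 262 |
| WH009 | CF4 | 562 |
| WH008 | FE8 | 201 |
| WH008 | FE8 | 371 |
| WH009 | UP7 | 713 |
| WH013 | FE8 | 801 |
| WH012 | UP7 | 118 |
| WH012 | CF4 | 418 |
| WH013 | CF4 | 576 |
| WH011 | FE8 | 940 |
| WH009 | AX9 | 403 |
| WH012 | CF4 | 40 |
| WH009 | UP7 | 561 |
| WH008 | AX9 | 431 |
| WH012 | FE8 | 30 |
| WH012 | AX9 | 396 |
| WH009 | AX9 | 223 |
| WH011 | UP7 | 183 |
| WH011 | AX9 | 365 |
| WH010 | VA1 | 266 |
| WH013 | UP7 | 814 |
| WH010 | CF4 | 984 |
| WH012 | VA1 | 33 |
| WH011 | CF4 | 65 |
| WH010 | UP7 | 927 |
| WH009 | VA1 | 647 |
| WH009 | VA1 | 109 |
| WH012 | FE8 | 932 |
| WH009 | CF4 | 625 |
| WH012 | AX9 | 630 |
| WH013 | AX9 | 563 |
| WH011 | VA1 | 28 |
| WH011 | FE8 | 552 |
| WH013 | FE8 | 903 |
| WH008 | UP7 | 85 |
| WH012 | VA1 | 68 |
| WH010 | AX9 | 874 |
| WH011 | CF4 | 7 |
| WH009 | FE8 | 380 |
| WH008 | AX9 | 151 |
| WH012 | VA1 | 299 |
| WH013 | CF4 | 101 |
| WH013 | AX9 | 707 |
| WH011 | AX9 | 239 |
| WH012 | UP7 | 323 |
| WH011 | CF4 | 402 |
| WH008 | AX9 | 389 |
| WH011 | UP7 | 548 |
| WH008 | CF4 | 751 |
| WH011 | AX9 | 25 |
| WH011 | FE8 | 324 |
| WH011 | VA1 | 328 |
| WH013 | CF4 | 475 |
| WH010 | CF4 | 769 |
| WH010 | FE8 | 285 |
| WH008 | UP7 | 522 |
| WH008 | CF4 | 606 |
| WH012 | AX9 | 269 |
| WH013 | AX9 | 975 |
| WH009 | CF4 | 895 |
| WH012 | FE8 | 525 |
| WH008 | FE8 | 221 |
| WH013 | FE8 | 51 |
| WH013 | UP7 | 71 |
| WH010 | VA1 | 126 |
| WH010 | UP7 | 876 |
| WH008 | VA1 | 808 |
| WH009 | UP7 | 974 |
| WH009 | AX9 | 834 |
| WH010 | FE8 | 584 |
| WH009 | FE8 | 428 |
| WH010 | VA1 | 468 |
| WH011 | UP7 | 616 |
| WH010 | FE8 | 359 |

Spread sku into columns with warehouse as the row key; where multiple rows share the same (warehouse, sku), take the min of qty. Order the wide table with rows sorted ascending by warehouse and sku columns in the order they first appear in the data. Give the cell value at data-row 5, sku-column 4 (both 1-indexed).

With rows sorted ascending by warehouse, row 5 is warehouse=WH012. sku columns in first-appearance order: VA1, AX9, FE8, CF4, UP7; column 4 is CF4.
Long rows with warehouse=WH012, sku=CF4: min(857, 418, 40) = 40.

40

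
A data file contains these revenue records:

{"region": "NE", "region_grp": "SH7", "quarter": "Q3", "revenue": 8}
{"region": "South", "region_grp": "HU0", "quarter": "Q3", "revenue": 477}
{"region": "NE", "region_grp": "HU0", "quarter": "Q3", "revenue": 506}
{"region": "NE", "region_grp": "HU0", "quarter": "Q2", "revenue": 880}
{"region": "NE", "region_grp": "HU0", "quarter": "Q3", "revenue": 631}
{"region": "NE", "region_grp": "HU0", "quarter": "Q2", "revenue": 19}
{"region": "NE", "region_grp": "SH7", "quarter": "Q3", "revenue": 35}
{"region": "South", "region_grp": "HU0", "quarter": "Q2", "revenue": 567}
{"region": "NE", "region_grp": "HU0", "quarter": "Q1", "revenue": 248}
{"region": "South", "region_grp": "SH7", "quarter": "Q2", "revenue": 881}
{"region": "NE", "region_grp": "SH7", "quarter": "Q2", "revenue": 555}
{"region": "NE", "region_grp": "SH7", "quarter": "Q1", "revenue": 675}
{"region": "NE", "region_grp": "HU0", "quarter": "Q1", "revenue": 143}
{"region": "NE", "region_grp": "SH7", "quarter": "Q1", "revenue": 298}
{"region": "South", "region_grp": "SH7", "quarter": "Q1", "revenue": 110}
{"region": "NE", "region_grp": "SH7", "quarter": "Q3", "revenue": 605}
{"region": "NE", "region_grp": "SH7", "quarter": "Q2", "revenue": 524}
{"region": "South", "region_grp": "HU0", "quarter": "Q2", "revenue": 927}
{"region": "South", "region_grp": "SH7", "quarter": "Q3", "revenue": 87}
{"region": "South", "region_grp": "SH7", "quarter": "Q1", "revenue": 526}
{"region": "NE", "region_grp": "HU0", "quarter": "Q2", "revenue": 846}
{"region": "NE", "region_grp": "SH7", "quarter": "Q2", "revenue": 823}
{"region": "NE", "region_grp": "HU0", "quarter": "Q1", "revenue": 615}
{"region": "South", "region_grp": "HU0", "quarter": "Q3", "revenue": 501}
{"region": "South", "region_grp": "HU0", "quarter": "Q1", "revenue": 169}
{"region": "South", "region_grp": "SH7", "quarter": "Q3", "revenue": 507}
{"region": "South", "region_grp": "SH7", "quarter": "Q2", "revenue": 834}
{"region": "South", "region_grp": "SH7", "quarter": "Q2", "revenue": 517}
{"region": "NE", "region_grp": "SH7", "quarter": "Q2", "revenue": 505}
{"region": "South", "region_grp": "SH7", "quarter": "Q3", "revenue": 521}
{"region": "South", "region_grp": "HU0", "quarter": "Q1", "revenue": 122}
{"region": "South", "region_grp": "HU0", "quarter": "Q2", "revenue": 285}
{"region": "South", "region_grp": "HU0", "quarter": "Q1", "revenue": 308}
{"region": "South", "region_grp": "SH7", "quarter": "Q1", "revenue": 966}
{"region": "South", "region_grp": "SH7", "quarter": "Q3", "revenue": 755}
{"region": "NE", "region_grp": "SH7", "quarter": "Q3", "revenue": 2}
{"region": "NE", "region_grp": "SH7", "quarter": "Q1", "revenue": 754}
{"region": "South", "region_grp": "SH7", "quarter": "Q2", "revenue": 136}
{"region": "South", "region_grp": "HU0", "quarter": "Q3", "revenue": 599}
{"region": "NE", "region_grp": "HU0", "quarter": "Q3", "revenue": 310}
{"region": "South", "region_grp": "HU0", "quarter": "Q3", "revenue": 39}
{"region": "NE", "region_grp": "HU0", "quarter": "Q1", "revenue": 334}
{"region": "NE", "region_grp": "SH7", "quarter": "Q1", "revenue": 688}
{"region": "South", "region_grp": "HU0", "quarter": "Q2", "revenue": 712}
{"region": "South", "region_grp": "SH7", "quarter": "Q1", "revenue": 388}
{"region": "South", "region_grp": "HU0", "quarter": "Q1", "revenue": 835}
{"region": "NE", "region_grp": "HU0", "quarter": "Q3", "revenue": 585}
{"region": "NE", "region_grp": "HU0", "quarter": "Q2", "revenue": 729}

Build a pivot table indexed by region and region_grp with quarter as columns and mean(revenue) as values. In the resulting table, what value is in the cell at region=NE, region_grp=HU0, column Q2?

618.50

Rows with region=NE, region_grp=HU0 and quarter=Q2: revenue values are 880, 19, 846, 729.
(880 + 19 + 846 + 729) / 4 = 618.50.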